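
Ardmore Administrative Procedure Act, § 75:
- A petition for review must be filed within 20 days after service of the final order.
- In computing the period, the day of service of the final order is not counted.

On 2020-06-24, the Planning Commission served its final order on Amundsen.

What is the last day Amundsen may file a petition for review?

July 14, 2020

20 days after 2020-06-24 is July 14, 2020.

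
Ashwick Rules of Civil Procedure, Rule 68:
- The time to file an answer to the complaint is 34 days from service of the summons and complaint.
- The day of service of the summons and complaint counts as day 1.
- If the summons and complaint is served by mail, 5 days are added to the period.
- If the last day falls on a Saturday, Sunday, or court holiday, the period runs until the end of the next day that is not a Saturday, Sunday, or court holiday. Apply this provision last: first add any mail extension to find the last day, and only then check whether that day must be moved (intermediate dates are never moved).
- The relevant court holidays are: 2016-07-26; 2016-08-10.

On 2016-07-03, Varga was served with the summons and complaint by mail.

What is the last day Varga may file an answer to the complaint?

August 11, 2016

Counting 2016-07-03 as day 1, day 34 is August 5, 2016.
Service was by mail, adding 5 days: August 5, 2016 + 5 days = August 10, 2016.
August 10, 2016 is a listed holiday. The next qualifying day is August 11, 2016.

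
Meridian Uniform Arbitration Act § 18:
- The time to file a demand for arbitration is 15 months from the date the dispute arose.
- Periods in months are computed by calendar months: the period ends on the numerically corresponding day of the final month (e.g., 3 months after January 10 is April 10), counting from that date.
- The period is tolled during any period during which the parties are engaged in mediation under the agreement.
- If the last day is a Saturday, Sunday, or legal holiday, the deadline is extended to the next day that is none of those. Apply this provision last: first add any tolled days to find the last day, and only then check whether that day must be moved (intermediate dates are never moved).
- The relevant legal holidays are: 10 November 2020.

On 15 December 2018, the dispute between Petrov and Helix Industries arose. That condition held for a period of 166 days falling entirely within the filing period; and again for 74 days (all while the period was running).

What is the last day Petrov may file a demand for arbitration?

15 months after 15 December 2018 is March 15, 2020.
Tolling adds 166 days: March 15, 2020 + 166 days = August 28, 2020.
Tolling adds 74 days: August 28, 2020 + 74 days = November 10, 2020.
November 10, 2020 is a listed holiday. The next qualifying day is November 11, 2020.

November 11, 2020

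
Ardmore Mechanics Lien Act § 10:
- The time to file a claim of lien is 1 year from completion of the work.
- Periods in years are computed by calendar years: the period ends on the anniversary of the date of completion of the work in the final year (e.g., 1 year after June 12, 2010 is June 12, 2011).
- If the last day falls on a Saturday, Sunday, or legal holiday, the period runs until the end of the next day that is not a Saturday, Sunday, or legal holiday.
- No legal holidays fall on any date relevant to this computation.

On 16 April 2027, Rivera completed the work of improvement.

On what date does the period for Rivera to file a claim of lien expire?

1 year after 16 April 2027 is April 16, 2028.
April 16, 2028 is Sunday. The next qualifying day is April 17, 2028.

April 17, 2028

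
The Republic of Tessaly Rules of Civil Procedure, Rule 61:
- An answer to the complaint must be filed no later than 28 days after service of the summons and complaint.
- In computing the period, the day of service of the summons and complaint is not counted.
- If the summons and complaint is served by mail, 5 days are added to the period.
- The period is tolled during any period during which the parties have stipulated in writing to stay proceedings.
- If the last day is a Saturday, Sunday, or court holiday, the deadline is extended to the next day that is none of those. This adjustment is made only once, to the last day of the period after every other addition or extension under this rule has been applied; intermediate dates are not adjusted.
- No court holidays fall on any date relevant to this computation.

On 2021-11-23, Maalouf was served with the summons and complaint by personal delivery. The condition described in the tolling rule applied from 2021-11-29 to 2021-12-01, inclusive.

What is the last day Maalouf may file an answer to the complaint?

28 days after 2021-11-23 is December 21, 2021.
Service was not by mail, so no mail extension applies.
From November 29, 2021 through December 1, 2021 inclusive is 3 days; tolling adds 3 days: December 21, 2021 + 3 days = December 24, 2021.
December 24, 2021 is a Friday and not a court holiday, so no extension applies.

December 24, 2021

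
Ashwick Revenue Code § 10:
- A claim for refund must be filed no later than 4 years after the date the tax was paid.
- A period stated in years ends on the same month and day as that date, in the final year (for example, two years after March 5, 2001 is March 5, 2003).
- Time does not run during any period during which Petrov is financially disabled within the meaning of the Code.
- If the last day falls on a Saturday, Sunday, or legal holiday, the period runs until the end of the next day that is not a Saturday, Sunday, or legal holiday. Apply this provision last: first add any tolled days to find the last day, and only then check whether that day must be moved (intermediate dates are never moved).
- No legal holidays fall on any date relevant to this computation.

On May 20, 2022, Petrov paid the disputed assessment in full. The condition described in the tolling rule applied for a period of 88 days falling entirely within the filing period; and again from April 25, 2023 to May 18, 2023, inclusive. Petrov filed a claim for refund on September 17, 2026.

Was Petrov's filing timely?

4 years after May 20, 2022 is May 20, 2026.
Tolling adds 88 days: May 20, 2026 + 88 days = August 16, 2026.
From April 25, 2023 through May 18, 2023 inclusive is 24 days; tolling adds 24 days: August 16, 2026 + 24 days = September 9, 2026.
September 9, 2026 is a Wednesday and not a legal holiday, so no extension applies.
The deadline is September 9, 2026; the filing on September 17, 2026 is after that date.

No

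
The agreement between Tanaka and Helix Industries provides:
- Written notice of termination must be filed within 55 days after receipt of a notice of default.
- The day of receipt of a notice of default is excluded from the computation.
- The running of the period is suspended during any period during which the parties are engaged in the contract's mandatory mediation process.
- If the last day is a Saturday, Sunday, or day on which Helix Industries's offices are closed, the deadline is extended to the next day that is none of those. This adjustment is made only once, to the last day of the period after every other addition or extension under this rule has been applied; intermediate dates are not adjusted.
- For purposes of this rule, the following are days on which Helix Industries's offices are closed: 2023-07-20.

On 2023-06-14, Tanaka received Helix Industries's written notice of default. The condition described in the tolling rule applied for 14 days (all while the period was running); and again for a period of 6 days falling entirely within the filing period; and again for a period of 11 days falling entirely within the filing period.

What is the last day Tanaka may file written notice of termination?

September 8, 2023

55 days after 2023-06-14 is August 8, 2023.
Tolling adds 14 days: August 8, 2023 + 14 days = August 22, 2023.
Tolling adds 6 days: August 22, 2023 + 6 days = August 28, 2023.
Tolling adds 11 days: August 28, 2023 + 11 days = September 8, 2023.
September 8, 2023 is a Friday and not a day on which Helix Industries's offices are closed, so no extension applies.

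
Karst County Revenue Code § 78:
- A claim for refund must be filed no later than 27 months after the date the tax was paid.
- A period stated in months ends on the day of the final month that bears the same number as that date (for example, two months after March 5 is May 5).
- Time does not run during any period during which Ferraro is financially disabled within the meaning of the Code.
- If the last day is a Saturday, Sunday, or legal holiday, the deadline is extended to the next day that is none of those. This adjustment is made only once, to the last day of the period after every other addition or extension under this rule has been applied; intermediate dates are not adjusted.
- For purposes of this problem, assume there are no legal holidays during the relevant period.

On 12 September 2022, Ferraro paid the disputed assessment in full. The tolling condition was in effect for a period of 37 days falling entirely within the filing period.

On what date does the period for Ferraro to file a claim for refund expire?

January 20, 2025

27 months after 12 September 2022 is December 12, 2024.
Tolling adds 37 days: December 12, 2024 + 37 days = January 18, 2025.
January 18, 2025 is Saturday; January 19, 2025 is Sunday. The next qualifying day is January 20, 2025.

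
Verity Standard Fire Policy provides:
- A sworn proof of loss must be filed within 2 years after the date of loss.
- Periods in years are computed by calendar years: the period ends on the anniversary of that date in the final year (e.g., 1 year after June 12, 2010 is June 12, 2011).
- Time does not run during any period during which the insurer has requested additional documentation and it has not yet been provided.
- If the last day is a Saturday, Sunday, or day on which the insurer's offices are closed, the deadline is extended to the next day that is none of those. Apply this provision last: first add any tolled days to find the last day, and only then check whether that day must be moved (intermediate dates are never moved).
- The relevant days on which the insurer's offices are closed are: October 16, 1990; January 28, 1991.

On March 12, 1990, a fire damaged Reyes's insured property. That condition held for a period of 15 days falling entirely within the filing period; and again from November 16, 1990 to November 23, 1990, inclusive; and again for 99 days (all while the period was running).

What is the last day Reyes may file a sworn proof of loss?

July 13, 1992

2 years after March 12, 1990 is March 12, 1992.
Tolling adds 15 days: March 12, 1992 + 15 days = March 27, 1992.
From November 16, 1990 through November 23, 1990 inclusive is 8 days; tolling adds 8 days: March 27, 1992 + 8 days = April 4, 1992.
Tolling adds 99 days: April 4, 1992 + 99 days = July 12, 1992.
July 12, 1992 is Sunday. The next qualifying day is July 13, 1992.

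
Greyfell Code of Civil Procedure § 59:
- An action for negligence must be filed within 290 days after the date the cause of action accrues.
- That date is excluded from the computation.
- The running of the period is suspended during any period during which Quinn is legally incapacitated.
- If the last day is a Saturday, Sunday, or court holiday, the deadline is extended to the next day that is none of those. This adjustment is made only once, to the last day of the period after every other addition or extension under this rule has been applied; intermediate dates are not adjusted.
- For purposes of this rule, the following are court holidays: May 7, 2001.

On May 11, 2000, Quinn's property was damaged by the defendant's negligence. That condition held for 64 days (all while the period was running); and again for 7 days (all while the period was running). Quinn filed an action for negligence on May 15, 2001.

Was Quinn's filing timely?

No

290 days after May 11, 2000 is February 25, 2001.
Tolling adds 64 days: February 25, 2001 + 64 days = April 30, 2001.
Tolling adds 7 days: April 30, 2001 + 7 days = May 7, 2001.
May 7, 2001 is a listed holiday. The next qualifying day is May 8, 2001.
The deadline is May 8, 2001; the filing on May 15, 2001 is after that date.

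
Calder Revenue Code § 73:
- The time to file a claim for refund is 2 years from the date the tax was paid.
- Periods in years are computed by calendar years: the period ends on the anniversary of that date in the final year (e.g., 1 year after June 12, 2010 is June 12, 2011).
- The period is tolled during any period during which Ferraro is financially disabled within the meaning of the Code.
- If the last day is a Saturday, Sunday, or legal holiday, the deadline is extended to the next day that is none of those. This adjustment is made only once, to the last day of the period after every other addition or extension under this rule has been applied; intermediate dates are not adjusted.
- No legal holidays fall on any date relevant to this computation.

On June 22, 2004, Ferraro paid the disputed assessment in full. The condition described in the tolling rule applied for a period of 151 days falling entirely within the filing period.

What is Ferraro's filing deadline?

2 years after June 22, 2004 is June 22, 2006.
Tolling adds 151 days: June 22, 2006 + 151 days = November 20, 2006.
November 20, 2006 is a Monday and not a legal holiday, so no extension applies.

November 20, 2006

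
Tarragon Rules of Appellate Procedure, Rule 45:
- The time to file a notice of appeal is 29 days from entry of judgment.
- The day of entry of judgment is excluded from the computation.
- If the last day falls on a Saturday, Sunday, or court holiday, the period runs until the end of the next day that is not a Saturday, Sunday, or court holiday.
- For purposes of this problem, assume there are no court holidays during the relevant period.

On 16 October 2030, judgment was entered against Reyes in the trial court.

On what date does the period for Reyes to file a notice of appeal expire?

29 days after 16 October 2030 is November 14, 2030.
November 14, 2030 is a Thursday and not a court holiday, so no extension applies.

November 14, 2030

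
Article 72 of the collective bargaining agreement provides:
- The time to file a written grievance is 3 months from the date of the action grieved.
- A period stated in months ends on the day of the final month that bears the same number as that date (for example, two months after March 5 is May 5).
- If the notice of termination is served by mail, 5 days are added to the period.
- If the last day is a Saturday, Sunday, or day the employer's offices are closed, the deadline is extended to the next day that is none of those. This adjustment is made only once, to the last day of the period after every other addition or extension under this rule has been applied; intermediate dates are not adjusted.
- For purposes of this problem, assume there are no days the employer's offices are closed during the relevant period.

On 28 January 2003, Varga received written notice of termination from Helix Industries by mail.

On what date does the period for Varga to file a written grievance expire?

3 months after 28 January 2003 is April 28, 2003.
Service was by mail, adding 5 days: April 28, 2003 + 5 days = May 3, 2003.
May 3, 2003 is Saturday; May 4, 2003 is Sunday. The next qualifying day is May 5, 2003.

May 5, 2003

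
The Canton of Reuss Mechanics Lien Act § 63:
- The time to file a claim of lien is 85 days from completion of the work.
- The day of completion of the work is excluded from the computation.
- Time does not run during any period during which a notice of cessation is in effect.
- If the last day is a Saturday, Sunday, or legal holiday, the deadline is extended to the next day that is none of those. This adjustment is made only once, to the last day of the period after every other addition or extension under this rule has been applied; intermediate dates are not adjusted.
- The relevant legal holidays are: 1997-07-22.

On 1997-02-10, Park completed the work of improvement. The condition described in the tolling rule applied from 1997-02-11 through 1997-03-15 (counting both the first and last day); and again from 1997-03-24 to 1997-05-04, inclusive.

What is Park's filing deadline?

85 days after 1997-02-10 is May 6, 1997.
From February 11, 1997 through March 15, 1997 inclusive is 33 days; tolling adds 33 days: May 6, 1997 + 33 days = June 8, 1997.
From March 24, 1997 through May 4, 1997 inclusive is 42 days; tolling adds 42 days: June 8, 1997 + 42 days = July 20, 1997.
July 20, 1997 is Sunday. The next qualifying day is July 21, 1997.

July 21, 1997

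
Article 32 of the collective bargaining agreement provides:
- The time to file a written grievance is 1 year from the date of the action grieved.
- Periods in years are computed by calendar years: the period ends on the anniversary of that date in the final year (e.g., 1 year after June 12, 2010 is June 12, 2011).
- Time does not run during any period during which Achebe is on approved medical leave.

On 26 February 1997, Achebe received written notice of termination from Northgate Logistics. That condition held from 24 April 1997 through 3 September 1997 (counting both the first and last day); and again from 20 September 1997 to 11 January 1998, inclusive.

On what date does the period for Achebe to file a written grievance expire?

October 31, 1998

1 year after 26 February 1997 is February 26, 1998.
From April 24, 1997 through September 3, 1997 inclusive is 133 days; tolling adds 133 days: February 26, 1998 + 133 days = July 9, 1998.
From September 20, 1997 through January 11, 1998 inclusive is 114 days; tolling adds 114 days: July 9, 1998 + 114 days = October 31, 1998.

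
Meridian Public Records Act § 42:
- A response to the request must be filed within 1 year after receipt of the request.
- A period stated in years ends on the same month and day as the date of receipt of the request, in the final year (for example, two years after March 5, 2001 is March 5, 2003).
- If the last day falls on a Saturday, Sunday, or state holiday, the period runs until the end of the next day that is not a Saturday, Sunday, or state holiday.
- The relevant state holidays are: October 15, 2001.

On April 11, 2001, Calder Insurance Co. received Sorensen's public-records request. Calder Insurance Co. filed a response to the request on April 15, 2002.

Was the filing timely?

1 year after April 11, 2001 is April 11, 2002.
April 11, 2002 is a Thursday and not a state holiday, so no extension applies.
The deadline is April 11, 2002; the filing on April 15, 2002 is after that date.

No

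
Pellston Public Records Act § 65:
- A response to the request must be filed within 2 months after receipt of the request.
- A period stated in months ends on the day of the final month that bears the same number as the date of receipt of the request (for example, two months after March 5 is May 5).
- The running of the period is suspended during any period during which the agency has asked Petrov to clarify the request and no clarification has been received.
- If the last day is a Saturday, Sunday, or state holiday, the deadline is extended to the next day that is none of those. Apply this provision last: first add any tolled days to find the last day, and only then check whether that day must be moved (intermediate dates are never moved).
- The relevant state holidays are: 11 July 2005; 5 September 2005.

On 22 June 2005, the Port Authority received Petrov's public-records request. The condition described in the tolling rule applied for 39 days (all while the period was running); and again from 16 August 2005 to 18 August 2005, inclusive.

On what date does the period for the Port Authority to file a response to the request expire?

2 months after 22 June 2005 is August 22, 2005.
Tolling adds 39 days: August 22, 2005 + 39 days = September 30, 2005.
From August 16, 2005 through August 18, 2005 inclusive is 3 days; tolling adds 3 days: September 30, 2005 + 3 days = October 3, 2005.
October 3, 2005 is a Monday and not a state holiday, so no extension applies.

October 3, 2005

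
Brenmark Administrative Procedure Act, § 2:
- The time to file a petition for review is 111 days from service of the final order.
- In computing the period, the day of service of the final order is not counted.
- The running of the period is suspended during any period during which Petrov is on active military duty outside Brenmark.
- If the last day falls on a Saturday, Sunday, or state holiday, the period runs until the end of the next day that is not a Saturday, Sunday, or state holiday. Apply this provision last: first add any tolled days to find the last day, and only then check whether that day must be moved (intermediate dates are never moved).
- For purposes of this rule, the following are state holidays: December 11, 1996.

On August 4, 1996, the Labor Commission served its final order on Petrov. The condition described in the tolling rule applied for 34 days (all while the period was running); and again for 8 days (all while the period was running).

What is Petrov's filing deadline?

January 6, 1997

111 days after August 4, 1996 is November 23, 1996.
Tolling adds 34 days: November 23, 1996 + 34 days = December 27, 1996.
Tolling adds 8 days: December 27, 1996 + 8 days = January 4, 1997.
January 4, 1997 is Saturday; January 5, 1997 is Sunday. The next qualifying day is January 6, 1997.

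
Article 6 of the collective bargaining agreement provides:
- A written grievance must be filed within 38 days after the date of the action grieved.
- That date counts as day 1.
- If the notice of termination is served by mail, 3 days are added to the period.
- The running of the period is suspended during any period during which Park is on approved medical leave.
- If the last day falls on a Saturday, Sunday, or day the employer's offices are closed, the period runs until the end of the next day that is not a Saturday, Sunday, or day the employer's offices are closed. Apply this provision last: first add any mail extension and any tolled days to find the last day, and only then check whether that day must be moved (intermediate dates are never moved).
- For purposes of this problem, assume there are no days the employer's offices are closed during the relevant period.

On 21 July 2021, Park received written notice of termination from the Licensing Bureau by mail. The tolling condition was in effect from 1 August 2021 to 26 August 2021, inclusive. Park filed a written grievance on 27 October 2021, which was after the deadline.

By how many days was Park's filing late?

30 days

Counting 21 July 2021 as day 1, day 38 is August 27, 2021.
Service was by mail, adding 3 days: August 27, 2021 + 3 days = August 30, 2021.
From August 1, 2021 through August 26, 2021 inclusive is 26 days; tolling adds 26 days: August 30, 2021 + 26 days = September 25, 2021.
September 25, 2021 is Saturday; September 26, 2021 is Sunday. The next qualifying day is September 27, 2021.
The deadline is September 27, 2021; from September 27, 2021 to October 27, 2021 is 30 days.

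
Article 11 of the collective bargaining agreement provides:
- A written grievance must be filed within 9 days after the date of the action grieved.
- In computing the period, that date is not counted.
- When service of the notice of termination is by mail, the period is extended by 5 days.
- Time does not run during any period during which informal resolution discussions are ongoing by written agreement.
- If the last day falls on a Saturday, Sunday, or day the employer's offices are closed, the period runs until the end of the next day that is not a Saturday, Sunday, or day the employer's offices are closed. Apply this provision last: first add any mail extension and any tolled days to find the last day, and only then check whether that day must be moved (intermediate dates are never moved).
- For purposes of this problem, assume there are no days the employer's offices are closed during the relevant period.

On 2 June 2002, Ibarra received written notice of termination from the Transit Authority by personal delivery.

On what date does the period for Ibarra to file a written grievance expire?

9 days after 2 June 2002 is June 11, 2002.
Service was not by mail, so no mail extension applies.
June 11, 2002 is a Tuesday and not a day the employer's offices are closed, so no extension applies.

June 11, 2002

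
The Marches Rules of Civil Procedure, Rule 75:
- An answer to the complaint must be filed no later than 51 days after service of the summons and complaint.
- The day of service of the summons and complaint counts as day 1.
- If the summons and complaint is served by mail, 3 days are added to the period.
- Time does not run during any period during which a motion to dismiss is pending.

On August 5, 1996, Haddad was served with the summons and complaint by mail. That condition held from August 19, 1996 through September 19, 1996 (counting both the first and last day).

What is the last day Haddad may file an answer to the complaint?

October 29, 1996

Counting August 5, 1996 as day 1, day 51 is September 24, 1996.
Service was by mail, adding 3 days: September 24, 1996 + 3 days = September 27, 1996.
From August 19, 1996 through September 19, 1996 inclusive is 32 days; tolling adds 32 days: September 27, 1996 + 32 days = October 29, 1996.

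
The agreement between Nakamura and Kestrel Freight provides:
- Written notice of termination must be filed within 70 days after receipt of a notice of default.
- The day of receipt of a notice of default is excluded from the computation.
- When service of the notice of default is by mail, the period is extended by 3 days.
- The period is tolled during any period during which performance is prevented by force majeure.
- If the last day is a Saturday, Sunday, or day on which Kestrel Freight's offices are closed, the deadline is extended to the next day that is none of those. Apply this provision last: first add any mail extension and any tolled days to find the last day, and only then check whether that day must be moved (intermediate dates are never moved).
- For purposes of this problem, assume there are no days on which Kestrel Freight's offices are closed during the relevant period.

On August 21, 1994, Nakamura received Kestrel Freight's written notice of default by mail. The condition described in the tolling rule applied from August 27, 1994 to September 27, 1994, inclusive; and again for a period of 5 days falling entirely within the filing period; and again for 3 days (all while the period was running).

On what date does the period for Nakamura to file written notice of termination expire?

December 12, 1994

70 days after August 21, 1994 is October 30, 1994.
Service was by mail, adding 3 days: October 30, 1994 + 3 days = November 2, 1994.
From August 27, 1994 through September 27, 1994 inclusive is 32 days; tolling adds 32 days: November 2, 1994 + 32 days = December 4, 1994.
Tolling adds 5 days: December 4, 1994 + 5 days = December 9, 1994.
Tolling adds 3 days: December 9, 1994 + 3 days = December 12, 1994.
December 12, 1994 is a Monday and not a day on which Kestrel Freight's offices are closed, so no extension applies.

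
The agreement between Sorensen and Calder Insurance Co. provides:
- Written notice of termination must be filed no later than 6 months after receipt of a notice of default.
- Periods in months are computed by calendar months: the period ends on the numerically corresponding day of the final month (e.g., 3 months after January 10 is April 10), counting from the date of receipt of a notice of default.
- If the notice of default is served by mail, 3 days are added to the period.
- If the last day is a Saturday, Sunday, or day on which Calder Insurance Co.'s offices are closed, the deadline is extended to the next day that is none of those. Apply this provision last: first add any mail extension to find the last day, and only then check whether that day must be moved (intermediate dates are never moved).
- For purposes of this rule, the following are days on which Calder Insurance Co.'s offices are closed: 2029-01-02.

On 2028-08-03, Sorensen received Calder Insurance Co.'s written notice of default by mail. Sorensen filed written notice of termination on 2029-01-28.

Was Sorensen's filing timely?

6 months after 2028-08-03 is February 3, 2029.
Service was by mail, adding 3 days: February 3, 2029 + 3 days = February 6, 2029.
February 6, 2029 is a Tuesday and not a day on which Calder Insurance Co.'s offices are closed, so no extension applies.
The deadline is February 6, 2029; the filing on January 28, 2029 is on or before that date.

Yes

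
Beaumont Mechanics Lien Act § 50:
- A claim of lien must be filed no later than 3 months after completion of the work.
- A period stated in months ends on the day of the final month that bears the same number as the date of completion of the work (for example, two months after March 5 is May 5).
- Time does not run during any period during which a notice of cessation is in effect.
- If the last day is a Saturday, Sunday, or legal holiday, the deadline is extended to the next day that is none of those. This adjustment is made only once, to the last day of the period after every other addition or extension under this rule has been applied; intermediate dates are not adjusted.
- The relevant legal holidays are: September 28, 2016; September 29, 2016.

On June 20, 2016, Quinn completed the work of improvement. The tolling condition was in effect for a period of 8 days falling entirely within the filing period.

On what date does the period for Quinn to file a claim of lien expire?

3 months after June 20, 2016 is September 20, 2016.
Tolling adds 8 days: September 20, 2016 + 8 days = September 28, 2016.
September 28, 2016 is a listed holiday; September 29, 2016 is a listed holiday. The next qualifying day is September 30, 2016.

September 30, 2016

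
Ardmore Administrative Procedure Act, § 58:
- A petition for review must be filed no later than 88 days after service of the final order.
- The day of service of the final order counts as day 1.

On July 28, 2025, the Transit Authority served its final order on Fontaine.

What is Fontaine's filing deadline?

Counting July 28, 2025 as day 1, day 88 is October 23, 2025.

October 23, 2025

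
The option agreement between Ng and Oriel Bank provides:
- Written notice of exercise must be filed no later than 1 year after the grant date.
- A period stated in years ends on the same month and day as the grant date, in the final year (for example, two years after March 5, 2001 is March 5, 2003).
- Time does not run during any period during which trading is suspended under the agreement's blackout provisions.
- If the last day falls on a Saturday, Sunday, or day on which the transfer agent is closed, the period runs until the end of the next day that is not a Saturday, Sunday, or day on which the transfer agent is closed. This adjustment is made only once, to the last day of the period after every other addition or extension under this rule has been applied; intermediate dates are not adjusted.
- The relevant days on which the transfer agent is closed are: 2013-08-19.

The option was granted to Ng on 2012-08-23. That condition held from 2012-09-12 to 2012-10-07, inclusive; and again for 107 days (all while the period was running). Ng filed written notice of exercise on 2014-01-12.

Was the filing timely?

No

1 year after 2012-08-23 is August 23, 2013.
From September 12, 2012 through October 7, 2012 inclusive is 26 days; tolling adds 26 days: August 23, 2013 + 26 days = September 18, 2013.
Tolling adds 107 days: September 18, 2013 + 107 days = January 3, 2014.
January 3, 2014 is a Friday and not a day on which the transfer agent is closed, so no extension applies.
The deadline is January 3, 2014; the filing on January 12, 2014 is after that date.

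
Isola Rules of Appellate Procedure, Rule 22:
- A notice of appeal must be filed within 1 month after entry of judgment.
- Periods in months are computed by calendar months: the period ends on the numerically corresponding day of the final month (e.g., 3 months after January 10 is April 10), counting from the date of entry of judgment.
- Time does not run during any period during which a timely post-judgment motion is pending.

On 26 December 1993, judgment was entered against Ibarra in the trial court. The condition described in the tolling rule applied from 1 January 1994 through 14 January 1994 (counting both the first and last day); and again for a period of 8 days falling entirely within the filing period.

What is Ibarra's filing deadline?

February 17, 1994

1 month after 26 December 1993 is January 26, 1994.
From January 1, 1994 through January 14, 1994 inclusive is 14 days; tolling adds 14 days: January 26, 1994 + 14 days = February 9, 1994.
Tolling adds 8 days: February 9, 1994 + 8 days = February 17, 1994.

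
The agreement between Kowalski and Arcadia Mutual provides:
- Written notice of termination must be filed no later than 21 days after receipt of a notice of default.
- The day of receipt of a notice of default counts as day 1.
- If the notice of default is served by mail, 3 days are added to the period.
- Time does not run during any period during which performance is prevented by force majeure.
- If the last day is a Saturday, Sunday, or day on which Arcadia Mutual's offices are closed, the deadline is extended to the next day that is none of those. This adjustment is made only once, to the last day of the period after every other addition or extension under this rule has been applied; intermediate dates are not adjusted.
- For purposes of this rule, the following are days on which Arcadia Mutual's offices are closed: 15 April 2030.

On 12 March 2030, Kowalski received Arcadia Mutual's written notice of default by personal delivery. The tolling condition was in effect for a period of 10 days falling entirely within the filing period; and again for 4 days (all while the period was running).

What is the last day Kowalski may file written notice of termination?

April 16, 2030

Counting 12 March 2030 as day 1, day 21 is April 1, 2030.
Service was not by mail, so no mail extension applies.
Tolling adds 10 days: April 1, 2030 + 10 days = April 11, 2030.
Tolling adds 4 days: April 11, 2030 + 4 days = April 15, 2030.
April 15, 2030 is a listed holiday. The next qualifying day is April 16, 2030.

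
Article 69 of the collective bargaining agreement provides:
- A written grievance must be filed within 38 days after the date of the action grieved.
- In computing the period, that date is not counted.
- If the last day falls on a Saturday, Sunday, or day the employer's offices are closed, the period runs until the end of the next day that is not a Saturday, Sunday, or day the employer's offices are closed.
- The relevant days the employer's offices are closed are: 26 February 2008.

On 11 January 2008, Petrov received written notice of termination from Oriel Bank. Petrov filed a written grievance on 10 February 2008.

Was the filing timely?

38 days after 11 January 2008 is February 18, 2008.
February 18, 2008 is a Monday and not a day the employer's offices are closed, so no extension applies.
The deadline is February 18, 2008; the filing on February 10, 2008 is on or before that date.

Yes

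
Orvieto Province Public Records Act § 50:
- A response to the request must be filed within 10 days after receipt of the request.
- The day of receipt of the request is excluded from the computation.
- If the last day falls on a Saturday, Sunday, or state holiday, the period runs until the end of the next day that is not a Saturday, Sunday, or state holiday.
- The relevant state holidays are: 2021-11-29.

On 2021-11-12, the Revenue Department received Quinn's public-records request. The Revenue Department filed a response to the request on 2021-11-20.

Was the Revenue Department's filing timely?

10 days after 2021-11-12 is November 22, 2021.
November 22, 2021 is a Monday and not a state holiday, so no extension applies.
The deadline is November 22, 2021; the filing on November 20, 2021 is on or before that date.

Yes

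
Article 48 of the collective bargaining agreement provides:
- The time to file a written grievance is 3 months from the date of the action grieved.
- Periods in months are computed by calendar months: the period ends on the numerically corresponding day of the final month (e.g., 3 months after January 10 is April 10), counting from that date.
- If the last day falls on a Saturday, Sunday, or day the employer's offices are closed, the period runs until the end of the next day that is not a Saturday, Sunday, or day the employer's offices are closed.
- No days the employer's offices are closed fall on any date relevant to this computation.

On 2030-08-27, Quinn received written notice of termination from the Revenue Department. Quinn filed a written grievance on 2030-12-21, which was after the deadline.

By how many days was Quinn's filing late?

24 days

3 months after 2030-08-27 is November 27, 2030.
November 27, 2030 is a Wednesday and not a day the employer's offices are closed, so no extension applies.
The deadline is November 27, 2030; from November 27, 2030 to December 21, 2030 is 24 days.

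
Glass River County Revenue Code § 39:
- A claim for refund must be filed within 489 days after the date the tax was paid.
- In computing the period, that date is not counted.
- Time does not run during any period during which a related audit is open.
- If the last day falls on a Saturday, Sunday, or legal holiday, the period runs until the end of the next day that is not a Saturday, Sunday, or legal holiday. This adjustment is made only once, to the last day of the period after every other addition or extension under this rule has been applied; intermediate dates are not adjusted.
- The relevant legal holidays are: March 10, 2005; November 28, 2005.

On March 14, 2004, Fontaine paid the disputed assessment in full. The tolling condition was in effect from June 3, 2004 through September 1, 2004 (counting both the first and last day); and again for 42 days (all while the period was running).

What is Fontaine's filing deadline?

November 29, 2005

489 days after March 14, 2004 is July 16, 2005.
From June 3, 2004 through September 1, 2004 inclusive is 91 days; tolling adds 91 days: July 16, 2005 + 91 days = October 15, 2005.
Tolling adds 42 days: October 15, 2005 + 42 days = November 26, 2005.
November 26, 2005 is Saturday; November 27, 2005 is Sunday; November 28, 2005 is a listed holiday. The next qualifying day is November 29, 2005.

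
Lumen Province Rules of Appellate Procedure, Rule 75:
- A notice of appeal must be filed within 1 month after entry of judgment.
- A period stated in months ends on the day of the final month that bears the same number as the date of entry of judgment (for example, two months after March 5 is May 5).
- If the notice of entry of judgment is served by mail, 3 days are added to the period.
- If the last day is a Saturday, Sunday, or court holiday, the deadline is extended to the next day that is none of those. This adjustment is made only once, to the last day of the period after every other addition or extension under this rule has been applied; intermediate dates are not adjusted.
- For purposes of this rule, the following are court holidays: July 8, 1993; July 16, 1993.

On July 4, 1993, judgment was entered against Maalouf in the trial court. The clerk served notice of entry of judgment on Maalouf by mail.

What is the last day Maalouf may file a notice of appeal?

1 month after July 4, 1993 is August 4, 1993.
Service was by mail, adding 3 days: August 4, 1993 + 3 days = August 7, 1993.
August 7, 1993 is Saturday; August 8, 1993 is Sunday. The next qualifying day is August 9, 1993.

August 9, 1993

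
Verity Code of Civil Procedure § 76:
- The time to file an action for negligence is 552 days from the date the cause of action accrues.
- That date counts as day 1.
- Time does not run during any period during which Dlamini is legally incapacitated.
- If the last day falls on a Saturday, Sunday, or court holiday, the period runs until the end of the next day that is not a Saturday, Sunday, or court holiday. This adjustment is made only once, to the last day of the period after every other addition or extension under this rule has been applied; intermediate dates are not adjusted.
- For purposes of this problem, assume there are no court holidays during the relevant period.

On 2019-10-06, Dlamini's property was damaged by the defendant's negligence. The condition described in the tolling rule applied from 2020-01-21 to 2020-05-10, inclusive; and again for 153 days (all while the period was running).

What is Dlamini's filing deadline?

December 29, 2021

Counting 2019-10-06 as day 1, day 552 is April 9, 2021.
From January 21, 2020 through May 10, 2020 inclusive is 111 days; tolling adds 111 days: April 9, 2021 + 111 days = July 29, 2021.
Tolling adds 153 days: July 29, 2021 + 153 days = December 29, 2021.
December 29, 2021 is a Wednesday and not a court holiday, so no extension applies.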